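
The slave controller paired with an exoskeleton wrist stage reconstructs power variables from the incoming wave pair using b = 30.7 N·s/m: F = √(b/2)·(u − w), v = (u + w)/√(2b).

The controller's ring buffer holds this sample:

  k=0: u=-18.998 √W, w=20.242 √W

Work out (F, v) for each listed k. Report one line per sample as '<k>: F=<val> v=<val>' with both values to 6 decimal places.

k=0: u−w=-39.240000, u+w=1.244000; √(b/2)=3.917908, √(2b)=7.835815; F=3.917908×(-39.24)=-153.738694, v=1.244000/7.835815=0.158758

0: F=-153.738694 v=0.158758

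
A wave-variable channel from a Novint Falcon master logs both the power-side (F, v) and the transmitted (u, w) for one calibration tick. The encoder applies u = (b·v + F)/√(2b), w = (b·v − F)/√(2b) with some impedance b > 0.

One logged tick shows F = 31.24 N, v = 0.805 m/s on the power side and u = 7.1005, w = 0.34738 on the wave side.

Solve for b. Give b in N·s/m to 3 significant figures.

b = 42.8 N·s/m

u + w = 7.4479;  u + w = √(2b)·v, so √(2b) = 7.4479/0.805 = 9.2520.
b = (√(2b))²/2 = 85.6000/2 = 42.8000.
(Check via u − w = 2F/√(2b): u − w = 6.7531, 2F/√(2b) = 6.7531.)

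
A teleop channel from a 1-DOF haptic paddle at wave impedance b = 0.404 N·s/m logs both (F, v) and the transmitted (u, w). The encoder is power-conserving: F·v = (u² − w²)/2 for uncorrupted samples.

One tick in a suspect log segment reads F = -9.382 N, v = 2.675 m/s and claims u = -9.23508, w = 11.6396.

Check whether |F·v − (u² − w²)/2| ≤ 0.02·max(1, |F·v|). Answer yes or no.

yes

F·v = (-9.382)×2.675 = -25.0968 W.
(u² − w²)/2 = (85.2867 − 135.4803)/2 = -25.0968 W.
|Δ| = 0.0001;  2% of max(1, |F·v|) = 0.5019.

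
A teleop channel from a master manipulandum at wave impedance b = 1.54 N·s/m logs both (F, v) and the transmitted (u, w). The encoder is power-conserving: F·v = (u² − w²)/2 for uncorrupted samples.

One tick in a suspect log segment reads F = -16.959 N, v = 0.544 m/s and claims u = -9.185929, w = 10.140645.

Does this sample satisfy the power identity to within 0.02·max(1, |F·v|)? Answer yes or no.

yes

F·v = (-16.959)×0.544 = -9.225696 W.
(u² − w²)/2 = (84.381292 − 102.832681)/2 = -9.225695 W.
|Δ| = 0.000001;  2% of max(1, |F·v|) = 0.184514.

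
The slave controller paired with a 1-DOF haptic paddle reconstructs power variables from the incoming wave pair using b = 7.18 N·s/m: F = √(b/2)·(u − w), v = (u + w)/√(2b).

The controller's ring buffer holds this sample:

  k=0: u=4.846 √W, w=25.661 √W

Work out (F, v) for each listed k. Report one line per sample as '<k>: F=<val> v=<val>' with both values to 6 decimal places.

k=0: u−w=-20.815000, u+w=30.507000; √(b/2)=1.894730, √(2b)=3.789459; F=1.894730×(-20.815)=-39.438795, v=30.507000/3.789459=8.050489

0: F=-39.438795 v=8.050489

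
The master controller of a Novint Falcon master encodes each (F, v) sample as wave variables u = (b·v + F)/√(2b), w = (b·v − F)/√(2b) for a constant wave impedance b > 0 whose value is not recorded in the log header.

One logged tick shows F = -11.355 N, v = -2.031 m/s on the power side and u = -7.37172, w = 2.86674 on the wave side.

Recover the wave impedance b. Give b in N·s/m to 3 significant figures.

b = 2.46 N·s/m

u + w = -4.5050;  u + w = √(2b)·v, so √(2b) = -4.5050/(-2.031) = 2.2181.
b = (√(2b))²/2 = 4.9200/2 = 2.4600.
(Check via u − w = 2F/√(2b): u − w = -10.2385, 2F/√(2b) = -10.2384.)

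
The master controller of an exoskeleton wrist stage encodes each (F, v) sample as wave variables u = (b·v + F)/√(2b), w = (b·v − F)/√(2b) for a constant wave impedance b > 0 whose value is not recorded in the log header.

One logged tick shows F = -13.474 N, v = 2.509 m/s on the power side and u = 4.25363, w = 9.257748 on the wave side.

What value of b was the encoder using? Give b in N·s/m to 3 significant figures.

b = 14.5 N·s/m

u + w = 13.511378;  u + w = √(2b)·v, so √(2b) = 13.511378/2.509 = 5.385165.
b = (√(2b))²/2 = 28.999998/2 = 14.499999.
(Check via u − w = 2F/√(2b): u − w = -5.004118, 2F/√(2b) = -5.004118.)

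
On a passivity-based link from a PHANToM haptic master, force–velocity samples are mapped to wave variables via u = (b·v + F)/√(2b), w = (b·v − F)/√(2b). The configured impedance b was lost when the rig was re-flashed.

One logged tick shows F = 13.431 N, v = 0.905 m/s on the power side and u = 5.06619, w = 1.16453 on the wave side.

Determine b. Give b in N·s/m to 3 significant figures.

u + w = 6.23072;  u + w = √(2b)·v, so √(2b) = 6.23072/0.905 = 6.88477.
b = (√(2b))²/2 = 47.40011/2 = 23.70005.
(Check via u − w = 2F/√(2b): u − w = 3.90166, 2F/√(2b) = 3.90165.)

b = 23.7 N·s/m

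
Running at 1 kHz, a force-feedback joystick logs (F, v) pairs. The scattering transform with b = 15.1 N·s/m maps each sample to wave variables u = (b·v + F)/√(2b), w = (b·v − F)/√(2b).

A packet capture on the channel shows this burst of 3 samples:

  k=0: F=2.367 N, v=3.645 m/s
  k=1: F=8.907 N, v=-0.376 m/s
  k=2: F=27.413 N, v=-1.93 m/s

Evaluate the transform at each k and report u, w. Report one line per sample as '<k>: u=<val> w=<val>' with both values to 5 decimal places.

0: u=10.44618 w=9.58474
1: u=0.58765 w=-2.65394
2: u=-0.31481 w=-10.29142

k=0: b·v=15.1×3.645=55.03950; √(2b)=5.49545; u=(55.03950+2.367)/5.49545=10.44618, w=(55.03950−2.367)/5.49545=9.58474
k=1: b·v=15.1×(-0.376)=-5.67760; √(2b)=5.49545; u=(-5.67760+8.907)/5.49545=0.58765, w=(-5.67760−8.907)/5.49545=-2.65394
k=2: b·v=15.1×(-1.93)=-29.14300; √(2b)=5.49545; u=(-29.14300+27.413)/5.49545=-0.31481, w=(-29.14300−27.413)/5.49545=-10.29142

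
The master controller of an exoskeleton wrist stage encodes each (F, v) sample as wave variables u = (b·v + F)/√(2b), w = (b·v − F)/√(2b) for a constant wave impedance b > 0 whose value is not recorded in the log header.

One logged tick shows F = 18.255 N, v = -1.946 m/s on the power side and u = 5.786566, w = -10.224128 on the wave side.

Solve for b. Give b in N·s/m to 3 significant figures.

b = 2.6 N·s/m

u + w = -4.437562;  u + w = √(2b)·v, so √(2b) = -4.437562/(-1.946) = 2.280350.
b = (√(2b))²/2 = 5.199998/2 = 2.599999.
(Check via u − w = 2F/√(2b): u − w = 16.010694, 2F/√(2b) = 16.010697.)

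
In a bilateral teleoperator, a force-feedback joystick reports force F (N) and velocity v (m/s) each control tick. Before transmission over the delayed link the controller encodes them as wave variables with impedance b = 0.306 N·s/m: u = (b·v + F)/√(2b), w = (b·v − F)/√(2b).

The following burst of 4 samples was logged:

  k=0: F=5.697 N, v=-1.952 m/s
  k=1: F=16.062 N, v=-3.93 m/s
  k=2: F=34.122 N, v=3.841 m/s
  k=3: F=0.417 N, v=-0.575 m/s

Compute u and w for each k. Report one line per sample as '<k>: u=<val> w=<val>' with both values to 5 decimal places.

0: u=6.51880 w=-8.04586
1: u=18.99442 w=-22.06888
2: u=45.11971 w=-42.11488
3: u=0.30813 w=-0.75795

k=0: b·v=0.306×(-1.952)=-0.59731; √(2b)=0.78230; u=(-0.59731+5.697)/0.78230=6.51880, w=(-0.59731−5.697)/0.78230=-8.04586
k=1: b·v=0.306×(-3.93)=-1.20258; √(2b)=0.78230; u=(-1.20258+16.062)/0.78230=18.99442, w=(-1.20258−16.062)/0.78230=-22.06888
k=2: b·v=0.306×3.841=1.17535; √(2b)=0.78230; u=(1.17535+34.122)/0.78230=45.11971, w=(1.17535−34.122)/0.78230=-42.11488
k=3: b·v=0.306×(-0.575)=-0.17595; √(2b)=0.78230; u=(-0.17595+0.417)/0.78230=0.30813, w=(-0.17595−0.417)/0.78230=-0.75795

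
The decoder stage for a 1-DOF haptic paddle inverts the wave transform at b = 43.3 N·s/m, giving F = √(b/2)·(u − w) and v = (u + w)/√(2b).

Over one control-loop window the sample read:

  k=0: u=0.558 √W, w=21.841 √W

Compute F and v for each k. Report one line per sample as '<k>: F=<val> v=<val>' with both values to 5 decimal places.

0: F=-99.02886 v=2.40696

k=0: u−w=-21.28300, u+w=22.39900; √(b/2)=4.65296, √(2b)=9.30591; F=4.65296×(-21.283)=-99.02886, v=22.39900/9.30591=2.40696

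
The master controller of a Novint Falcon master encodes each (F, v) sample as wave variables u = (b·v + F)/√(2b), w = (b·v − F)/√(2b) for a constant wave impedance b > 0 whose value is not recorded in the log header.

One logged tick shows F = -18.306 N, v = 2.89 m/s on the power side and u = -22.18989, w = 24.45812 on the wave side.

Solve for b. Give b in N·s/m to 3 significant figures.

u + w = 2.26823;  u + w = √(2b)·v, so √(2b) = 2.26823/2.89 = 0.78485.
b = (√(2b))²/2 = 0.61600/2 = 0.30800.
(Check via u − w = 2F/√(2b): u − w = -46.64801, 2F/√(2b) = -46.64813.)

b = 0.308 N·s/m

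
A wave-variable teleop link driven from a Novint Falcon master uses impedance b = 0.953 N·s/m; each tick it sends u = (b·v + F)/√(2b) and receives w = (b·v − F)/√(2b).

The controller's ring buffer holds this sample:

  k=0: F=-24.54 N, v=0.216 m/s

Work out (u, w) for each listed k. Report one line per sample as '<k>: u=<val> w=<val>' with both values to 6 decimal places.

0: u=-17.626041 w=17.924246

k=0: b·v=0.953×0.216=0.205848; √(2b)=1.380580; u=(0.205848+(-24.54))/1.380580=-17.626041, w=(0.205848−(-24.54))/1.380580=17.924246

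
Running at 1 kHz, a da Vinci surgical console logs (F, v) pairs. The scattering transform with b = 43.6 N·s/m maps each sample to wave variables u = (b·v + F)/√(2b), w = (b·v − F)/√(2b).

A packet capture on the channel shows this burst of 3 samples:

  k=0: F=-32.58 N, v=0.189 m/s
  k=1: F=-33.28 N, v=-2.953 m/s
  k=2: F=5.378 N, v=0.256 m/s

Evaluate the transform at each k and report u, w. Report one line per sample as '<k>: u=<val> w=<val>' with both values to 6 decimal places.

0: u=-2.606485 w=4.371385
1: u=-17.351592 w=-10.223799
2: u=1.771197 w=0.619356

k=0: b·v=43.6×0.189=8.240400; √(2b)=9.338094; u=(8.240400+(-32.58))/9.338094=-2.606485, w=(8.240400−(-32.58))/9.338094=4.371385
k=1: b·v=43.6×(-2.953)=-128.750800; √(2b)=9.338094; u=(-128.750800+(-33.28))/9.338094=-17.351592, w=(-128.750800−(-33.28))/9.338094=-10.223799
k=2: b·v=43.6×0.256=11.161600; √(2b)=9.338094; u=(11.161600+5.378)/9.338094=1.771197, w=(11.161600−5.378)/9.338094=0.619356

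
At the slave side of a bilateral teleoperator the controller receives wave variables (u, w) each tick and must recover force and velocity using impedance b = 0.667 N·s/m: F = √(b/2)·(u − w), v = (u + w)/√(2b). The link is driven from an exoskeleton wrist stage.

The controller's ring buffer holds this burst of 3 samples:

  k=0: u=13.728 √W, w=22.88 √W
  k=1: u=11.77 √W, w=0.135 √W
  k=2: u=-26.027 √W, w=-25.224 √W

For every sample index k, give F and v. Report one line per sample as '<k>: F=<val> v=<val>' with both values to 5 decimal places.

0: F=-5.28523 v=31.69554
1: F=6.71915 v=10.30746
2: F=-0.46373 v=-44.37358

k=0: u−w=-9.15200, u+w=36.60800; √(b/2)=0.57749, √(2b)=1.15499; F=0.57749×(-9.152)=-5.28523, v=36.60800/1.15499=31.69554
k=1: u−w=11.63500, u+w=11.90500; √(b/2)=0.57749, √(2b)=1.15499; F=0.57749×11.635=6.71915, v=11.90500/1.15499=10.30746
k=2: u−w=-0.80300, u+w=-51.25100; √(b/2)=0.57749, √(2b)=1.15499; F=0.57749×(-0.803)=-0.46373, v=-51.25100/1.15499=-44.37358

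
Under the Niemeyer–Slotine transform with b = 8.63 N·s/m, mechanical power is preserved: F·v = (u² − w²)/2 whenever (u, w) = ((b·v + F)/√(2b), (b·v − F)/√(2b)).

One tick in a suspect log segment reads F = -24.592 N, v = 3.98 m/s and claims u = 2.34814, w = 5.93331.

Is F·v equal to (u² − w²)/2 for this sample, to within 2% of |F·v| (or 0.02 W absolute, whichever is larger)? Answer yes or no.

no

F·v = (-24.592)×3.98 = -97.8762 W.
(u² − w²)/2 = (5.5138 − 35.2042)/2 = -14.8452 W.
|Δ| = 83.0310;  2% of max(1, |F·v|) = 1.9575.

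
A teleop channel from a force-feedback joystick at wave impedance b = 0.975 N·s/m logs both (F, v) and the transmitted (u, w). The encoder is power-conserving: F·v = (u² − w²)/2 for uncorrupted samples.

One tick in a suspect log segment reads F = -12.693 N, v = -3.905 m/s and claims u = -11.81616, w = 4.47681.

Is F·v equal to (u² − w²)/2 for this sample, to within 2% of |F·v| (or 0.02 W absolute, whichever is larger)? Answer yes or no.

F·v = (-12.693)×(-3.905) = 49.5662 W.
(u² − w²)/2 = (139.6216 − 20.0418)/2 = 59.7899 W.
|Δ| = 10.2237;  2% of max(1, |F·v|) = 0.9913.

no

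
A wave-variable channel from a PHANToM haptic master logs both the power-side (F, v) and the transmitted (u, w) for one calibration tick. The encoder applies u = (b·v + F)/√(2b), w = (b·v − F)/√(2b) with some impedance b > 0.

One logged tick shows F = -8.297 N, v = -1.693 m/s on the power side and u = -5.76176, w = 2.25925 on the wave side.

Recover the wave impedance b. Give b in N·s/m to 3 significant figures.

b = 2.14 N·s/m

u + w = -3.50251;  u + w = √(2b)·v, so √(2b) = -3.50251/(-1.693) = 2.06882.
b = (√(2b))²/2 = 4.28001/2 = 2.14001.
(Check via u − w = 2F/√(2b): u − w = -8.02101, 2F/√(2b) = -8.02100.)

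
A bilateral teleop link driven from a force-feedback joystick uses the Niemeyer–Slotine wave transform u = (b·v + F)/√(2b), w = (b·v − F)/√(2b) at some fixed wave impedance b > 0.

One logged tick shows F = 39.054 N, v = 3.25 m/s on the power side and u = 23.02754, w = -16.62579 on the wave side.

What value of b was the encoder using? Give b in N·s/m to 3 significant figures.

u + w = 6.4017;  u + w = √(2b)·v, so √(2b) = 6.4017/3.25 = 1.9698.
b = (√(2b))²/2 = 3.8800/2 = 1.9400.
(Check via u − w = 2F/√(2b): u − w = 39.6533, 2F/√(2b) = 39.6534.)

b = 1.94 N·s/m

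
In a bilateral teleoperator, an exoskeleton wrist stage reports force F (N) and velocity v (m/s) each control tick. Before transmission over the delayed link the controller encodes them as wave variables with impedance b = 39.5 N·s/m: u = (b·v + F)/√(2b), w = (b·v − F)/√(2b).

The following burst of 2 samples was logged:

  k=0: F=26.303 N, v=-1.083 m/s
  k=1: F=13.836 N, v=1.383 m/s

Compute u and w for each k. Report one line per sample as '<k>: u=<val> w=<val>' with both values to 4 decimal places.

k=0: b·v=39.5×(-1.083)=-42.7785; √(2b)=8.8882; u=(-42.7785+26.303)/8.8882=-1.8536, w=(-42.7785−26.303)/8.8882=-7.7723
k=1: b·v=39.5×1.383=54.6285; √(2b)=8.8882; u=(54.6285+13.836)/8.8882=7.7029, w=(54.6285−13.836)/8.8882=4.5895

0: u=-1.8536 w=-7.7723
1: u=7.7029 w=4.5895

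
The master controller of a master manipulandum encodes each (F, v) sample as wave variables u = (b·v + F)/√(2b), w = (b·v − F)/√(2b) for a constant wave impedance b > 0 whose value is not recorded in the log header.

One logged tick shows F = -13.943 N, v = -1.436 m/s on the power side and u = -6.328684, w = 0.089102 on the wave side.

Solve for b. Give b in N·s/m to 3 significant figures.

b = 9.44 N·s/m

u + w = -6.239582;  u + w = √(2b)·v, so √(2b) = -6.239582/(-1.436) = 4.345113.
b = (√(2b))²/2 = 18.880005/2 = 9.440003.
(Check via u − w = 2F/√(2b): u − w = -6.417786, 2F/√(2b) = -6.417785.)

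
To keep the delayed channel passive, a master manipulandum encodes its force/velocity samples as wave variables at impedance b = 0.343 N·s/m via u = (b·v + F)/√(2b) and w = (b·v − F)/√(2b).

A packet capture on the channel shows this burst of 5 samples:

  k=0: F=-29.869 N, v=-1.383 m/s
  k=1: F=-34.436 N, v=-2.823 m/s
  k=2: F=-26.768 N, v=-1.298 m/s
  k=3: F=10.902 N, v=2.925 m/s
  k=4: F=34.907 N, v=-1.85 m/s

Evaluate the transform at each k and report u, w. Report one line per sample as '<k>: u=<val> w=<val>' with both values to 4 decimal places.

k=0: b·v=0.343×(-1.383)=-0.4744; √(2b)=0.8283; u=(-0.4744+(-29.869))/0.8283=-36.6355, w=(-0.4744−(-29.869))/0.8283=35.4900
k=1: b·v=0.343×(-2.823)=-0.9683; √(2b)=0.8283; u=(-0.9683+(-34.436))/0.8283=-42.7458, w=(-0.9683−(-34.436))/0.8283=40.4077
k=2: b·v=0.343×(-1.298)=-0.4452; √(2b)=0.8283; u=(-0.4452+(-26.768))/0.8283=-32.8562, w=(-0.4452−(-26.768))/0.8283=31.7812
k=3: b·v=0.343×2.925=1.0033; √(2b)=0.8283; u=(1.0033+10.902)/0.8283=14.3740, w=(1.0033−10.902)/0.8283=-11.9514
k=4: b·v=0.343×(-1.85)=-0.6346; √(2b)=0.8283; u=(-0.6346+34.907)/0.8283=41.3793, w=(-0.6346−34.907)/0.8283=-42.9116

0: u=-36.6355 w=35.4900
1: u=-42.7458 w=40.4077
2: u=-32.8562 w=31.7812
3: u=14.3740 w=-11.9514
4: u=41.3793 w=-42.9116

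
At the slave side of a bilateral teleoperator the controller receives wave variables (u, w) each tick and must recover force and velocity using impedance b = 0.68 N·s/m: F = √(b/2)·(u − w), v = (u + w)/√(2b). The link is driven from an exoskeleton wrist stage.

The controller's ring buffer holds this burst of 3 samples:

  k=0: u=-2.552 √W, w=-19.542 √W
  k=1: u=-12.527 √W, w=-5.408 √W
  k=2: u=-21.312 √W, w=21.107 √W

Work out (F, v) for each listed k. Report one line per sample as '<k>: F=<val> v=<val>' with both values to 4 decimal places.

0: F=9.9068 v=-18.9454
1: F=-4.1511 v=-15.3791
2: F=-24.7343 v=-0.1758

k=0: u−w=16.9900, u+w=-22.0940; √(b/2)=0.5831, √(2b)=1.1662; F=0.5831×16.99=9.9068, v=-22.0940/1.1662=-18.9454
k=1: u−w=-7.1190, u+w=-17.9350; √(b/2)=0.5831, √(2b)=1.1662; F=0.5831×(-7.119)=-4.1511, v=-17.9350/1.1662=-15.3791
k=2: u−w=-42.4190, u+w=-0.2050; √(b/2)=0.5831, √(2b)=1.1662; F=0.5831×(-42.419)=-24.7343, v=-0.2050/1.1662=-0.1758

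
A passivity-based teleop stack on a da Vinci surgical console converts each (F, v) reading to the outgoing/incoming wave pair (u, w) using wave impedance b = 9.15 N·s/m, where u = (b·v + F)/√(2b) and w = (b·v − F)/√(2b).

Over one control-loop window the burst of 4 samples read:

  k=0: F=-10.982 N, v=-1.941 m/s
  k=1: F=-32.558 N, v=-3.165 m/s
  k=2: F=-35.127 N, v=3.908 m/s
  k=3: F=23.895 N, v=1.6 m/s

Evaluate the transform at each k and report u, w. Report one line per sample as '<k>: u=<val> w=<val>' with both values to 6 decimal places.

0: u=-6.718831 w=-1.584476
1: u=-14.380530 w=0.841135
2: u=0.147551 w=16.570287
3: u=9.008030 w=-2.163470

k=0: b·v=9.15×(-1.941)=-17.760150; √(2b)=4.277850; u=(-17.760150+(-10.982))/4.277850=-6.718831, w=(-17.760150−(-10.982))/4.277850=-1.584476
k=1: b·v=9.15×(-3.165)=-28.959750; √(2b)=4.277850; u=(-28.959750+(-32.558))/4.277850=-14.380530, w=(-28.959750−(-32.558))/4.277850=0.841135
k=2: b·v=9.15×3.908=35.758200; √(2b)=4.277850; u=(35.758200+(-35.127))/4.277850=0.147551, w=(35.758200−(-35.127))/4.277850=16.570287
k=3: b·v=9.15×1.6=14.640000; √(2b)=4.277850; u=(14.640000+23.895)/4.277850=9.008030, w=(14.640000−23.895)/4.277850=-2.163470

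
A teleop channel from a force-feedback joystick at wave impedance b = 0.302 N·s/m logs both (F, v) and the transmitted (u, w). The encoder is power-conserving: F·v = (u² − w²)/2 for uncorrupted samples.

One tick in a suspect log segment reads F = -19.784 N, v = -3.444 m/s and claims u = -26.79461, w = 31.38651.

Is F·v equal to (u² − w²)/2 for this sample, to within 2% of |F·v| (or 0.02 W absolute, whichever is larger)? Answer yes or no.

F·v = (-19.784)×(-3.444) = 68.1361 W.
(u² − w²)/2 = (717.9511 − 985.1130)/2 = -133.5809 W.
|Δ| = 201.7170;  2% of max(1, |F·v|) = 1.3627.

no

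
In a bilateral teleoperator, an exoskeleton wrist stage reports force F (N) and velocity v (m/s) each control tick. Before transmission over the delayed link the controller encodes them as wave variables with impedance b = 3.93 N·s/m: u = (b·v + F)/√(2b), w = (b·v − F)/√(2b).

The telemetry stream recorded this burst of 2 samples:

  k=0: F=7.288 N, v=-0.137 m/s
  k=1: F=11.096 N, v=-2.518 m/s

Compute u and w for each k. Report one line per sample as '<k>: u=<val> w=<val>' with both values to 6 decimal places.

k=0: b·v=3.93×(-0.137)=-0.538410; √(2b)=2.803569; u=(-0.538410+7.288)/2.803569=2.407499, w=(-0.538410−7.288)/2.803569=-2.791588
k=1: b·v=3.93×(-2.518)=-9.895740; √(2b)=2.803569; u=(-9.895740+11.096)/2.803569=0.428119, w=(-9.895740−11.096)/2.803569=-7.487506

0: u=2.407499 w=-2.791588
1: u=0.428119 w=-7.487506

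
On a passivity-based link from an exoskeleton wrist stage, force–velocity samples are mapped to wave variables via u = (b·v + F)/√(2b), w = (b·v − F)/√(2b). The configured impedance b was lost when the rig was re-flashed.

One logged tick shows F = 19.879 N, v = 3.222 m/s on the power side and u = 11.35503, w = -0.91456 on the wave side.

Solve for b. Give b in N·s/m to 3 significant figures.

u + w = 10.4405;  u + w = √(2b)·v, so √(2b) = 10.4405/3.222 = 3.2404.
b = (√(2b))²/2 = 10.5000/2 = 5.2500.
(Check via u − w = 2F/√(2b): u − w = 12.2696, 2F/√(2b) = 12.2696.)

b = 5.25 N·s/m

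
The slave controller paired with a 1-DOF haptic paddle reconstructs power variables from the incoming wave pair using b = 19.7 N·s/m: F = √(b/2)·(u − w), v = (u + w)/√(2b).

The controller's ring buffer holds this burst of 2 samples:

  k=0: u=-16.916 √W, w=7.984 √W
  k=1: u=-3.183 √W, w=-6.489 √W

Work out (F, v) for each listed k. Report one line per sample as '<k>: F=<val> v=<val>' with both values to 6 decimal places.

0: F=-78.147927 v=-1.422986
1: F=10.375785 v=-1.540878

k=0: u−w=-24.900000, u+w=-8.932000; √(b/2)=3.138471, √(2b)=6.276942; F=3.138471×(-24.9)=-78.147927, v=-8.932000/6.276942=-1.422986
k=1: u−w=3.306000, u+w=-9.672000; √(b/2)=3.138471, √(2b)=6.276942; F=3.138471×3.306=10.375785, v=-9.672000/6.276942=-1.540878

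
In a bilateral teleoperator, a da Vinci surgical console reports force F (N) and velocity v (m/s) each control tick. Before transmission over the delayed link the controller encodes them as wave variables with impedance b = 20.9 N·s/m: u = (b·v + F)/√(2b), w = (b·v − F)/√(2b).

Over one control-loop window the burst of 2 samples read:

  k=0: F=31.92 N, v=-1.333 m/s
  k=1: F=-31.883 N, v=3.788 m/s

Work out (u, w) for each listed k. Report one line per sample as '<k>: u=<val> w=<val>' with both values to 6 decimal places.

k=0: b·v=20.9×(-1.333)=-27.859700; √(2b)=6.465292; u=(-27.859700+31.92)/6.465292=0.628015, w=(-27.859700−31.92)/6.465292=-9.246249
k=1: b·v=20.9×3.788=79.169200; √(2b)=6.465292; u=(79.169200+(-31.883))/6.465292=7.313854, w=(79.169200−(-31.883))/6.465292=17.176672

0: u=0.628015 w=-9.246249
1: u=7.313854 w=17.176672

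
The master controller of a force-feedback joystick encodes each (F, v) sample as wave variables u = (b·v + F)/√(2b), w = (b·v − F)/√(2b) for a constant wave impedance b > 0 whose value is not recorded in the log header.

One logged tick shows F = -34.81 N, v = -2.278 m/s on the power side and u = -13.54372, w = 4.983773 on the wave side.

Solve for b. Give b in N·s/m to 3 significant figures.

u + w = -8.559947;  u + w = √(2b)·v, so √(2b) = -8.559947/(-2.278) = 3.757659.
b = (√(2b))²/2 = 14.120000/2 = 7.060000.
(Check via u − w = 2F/√(2b): u − w = -18.527493, 2F/√(2b) = -18.527493.)

b = 7.06 N·s/m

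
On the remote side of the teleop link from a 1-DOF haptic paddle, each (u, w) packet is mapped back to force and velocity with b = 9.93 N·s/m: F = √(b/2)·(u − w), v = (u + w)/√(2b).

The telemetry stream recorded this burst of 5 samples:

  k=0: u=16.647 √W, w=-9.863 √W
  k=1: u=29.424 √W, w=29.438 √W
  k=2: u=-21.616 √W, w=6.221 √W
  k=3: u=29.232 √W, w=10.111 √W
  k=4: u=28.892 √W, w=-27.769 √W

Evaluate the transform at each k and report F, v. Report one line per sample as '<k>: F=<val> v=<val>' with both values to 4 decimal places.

0: F=59.0703 v=1.5223
1: F=-0.0312 v=13.2083
2: F=-62.0272 v=-3.4545
3: F=42.6059 v=8.8283
4: F=126.2536 v=0.2520

k=0: u−w=26.5100, u+w=6.7840; √(b/2)=2.2282, √(2b)=4.4565; F=2.2282×26.51=59.0703, v=6.7840/4.4565=1.5223
k=1: u−w=-0.0140, u+w=58.8620; √(b/2)=2.2282, √(2b)=4.4565; F=2.2282×(-0.014)=-0.0312, v=58.8620/4.4565=13.2083
k=2: u−w=-27.8370, u+w=-15.3950; √(b/2)=2.2282, √(2b)=4.4565; F=2.2282×(-27.837)=-62.0272, v=-15.3950/4.4565=-3.4545
k=3: u−w=19.1210, u+w=39.3430; √(b/2)=2.2282, √(2b)=4.4565; F=2.2282×19.121=42.6059, v=39.3430/4.4565=8.8283
k=4: u−w=56.6610, u+w=1.1230; √(b/2)=2.2282, √(2b)=4.4565; F=2.2282×56.661=126.2536, v=1.1230/4.4565=0.2520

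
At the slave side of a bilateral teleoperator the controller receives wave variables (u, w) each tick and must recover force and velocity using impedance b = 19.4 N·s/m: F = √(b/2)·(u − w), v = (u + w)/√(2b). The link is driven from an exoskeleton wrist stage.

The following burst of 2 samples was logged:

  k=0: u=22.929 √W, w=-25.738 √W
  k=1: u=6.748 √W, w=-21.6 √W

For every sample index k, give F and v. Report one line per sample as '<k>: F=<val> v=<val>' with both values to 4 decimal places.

0: F=151.5725 v=-0.4510
1: F=88.2893 v=-2.3843

k=0: u−w=48.6670, u+w=-2.8090; √(b/2)=3.1145, √(2b)=6.2290; F=3.1145×48.667=151.5725, v=-2.8090/6.2290=-0.4510
k=1: u−w=28.3480, u+w=-14.8520; √(b/2)=3.1145, √(2b)=6.2290; F=3.1145×28.348=88.2893, v=-14.8520/6.2290=-2.3843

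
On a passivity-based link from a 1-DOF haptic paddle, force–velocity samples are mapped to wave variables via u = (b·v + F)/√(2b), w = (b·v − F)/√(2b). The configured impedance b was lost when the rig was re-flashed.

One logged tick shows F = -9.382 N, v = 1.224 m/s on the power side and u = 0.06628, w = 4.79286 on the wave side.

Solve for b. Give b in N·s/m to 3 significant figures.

b = 7.88 N·s/m

u + w = 4.8591;  u + w = √(2b)·v, so √(2b) = 4.8591/1.224 = 3.9699.
b = (√(2b))²/2 = 15.7600/2 = 7.8800.
(Check via u − w = 2F/√(2b): u − w = -4.7266, 2F/√(2b) = -4.7266.)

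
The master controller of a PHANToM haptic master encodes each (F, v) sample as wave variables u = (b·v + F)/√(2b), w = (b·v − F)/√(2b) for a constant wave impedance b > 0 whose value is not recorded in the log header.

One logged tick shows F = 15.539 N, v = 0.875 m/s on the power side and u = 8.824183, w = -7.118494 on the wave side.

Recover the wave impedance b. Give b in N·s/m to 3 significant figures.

b = 1.9 N·s/m

u + w = 1.705689;  u + w = √(2b)·v, so √(2b) = 1.705689/0.875 = 1.949359.
b = (√(2b))²/2 = 3.800000/2 = 1.900000.
(Check via u − w = 2F/√(2b): u − w = 15.942677, 2F/√(2b) = 15.942678.)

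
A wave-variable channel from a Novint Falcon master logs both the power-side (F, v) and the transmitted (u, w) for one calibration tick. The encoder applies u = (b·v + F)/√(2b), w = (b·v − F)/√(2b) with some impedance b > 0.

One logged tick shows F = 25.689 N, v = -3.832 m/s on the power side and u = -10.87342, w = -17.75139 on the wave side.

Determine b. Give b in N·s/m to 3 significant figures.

u + w = -28.6248;  u + w = √(2b)·v, so √(2b) = -28.6248/(-3.832) = 7.4699.
b = (√(2b))²/2 = 55.8000/2 = 27.9000.
(Check via u − w = 2F/√(2b): u − w = 6.8780, 2F/√(2b) = 6.8780.)

b = 27.9 N·s/m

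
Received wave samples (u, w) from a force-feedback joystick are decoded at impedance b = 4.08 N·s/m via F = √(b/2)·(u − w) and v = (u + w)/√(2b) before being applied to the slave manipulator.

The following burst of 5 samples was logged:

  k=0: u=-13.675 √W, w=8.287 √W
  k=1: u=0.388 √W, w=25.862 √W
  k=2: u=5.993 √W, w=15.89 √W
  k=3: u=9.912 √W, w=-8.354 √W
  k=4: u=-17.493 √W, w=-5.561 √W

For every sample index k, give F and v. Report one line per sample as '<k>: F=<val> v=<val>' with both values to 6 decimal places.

k=0: u−w=-21.962000, u+w=-5.388000; √(b/2)=1.428286, √(2b)=2.856571; F=1.428286×(-21.962)=-31.368010, v=-5.388000/2.856571=-1.886177
k=1: u−w=-25.474000, u+w=26.250000; √(b/2)=1.428286, √(2b)=2.856571; F=1.428286×(-25.474)=-36.384150, v=26.250000/2.856571=9.189338
k=2: u−w=-9.897000, u+w=21.883000; √(b/2)=1.428286, √(2b)=2.856571; F=1.428286×(-9.897)=-14.135743, v=21.883000/2.856571=7.660582
k=3: u−w=18.266000, u+w=1.558000; √(b/2)=1.428286, √(2b)=2.856571; F=1.428286×18.266=26.089066, v=1.558000/2.856571=0.545409
k=4: u−w=-11.932000, u+w=-23.054000; √(b/2)=1.428286, √(2b)=2.856571; F=1.428286×(-11.932)=-17.042305, v=-23.054000/2.856571=-8.070514

0: F=-31.368010 v=-1.886177
1: F=-36.384150 v=9.189338
2: F=-14.135743 v=7.660582
3: F=26.089066 v=0.545409
4: F=-17.042305 v=-8.070514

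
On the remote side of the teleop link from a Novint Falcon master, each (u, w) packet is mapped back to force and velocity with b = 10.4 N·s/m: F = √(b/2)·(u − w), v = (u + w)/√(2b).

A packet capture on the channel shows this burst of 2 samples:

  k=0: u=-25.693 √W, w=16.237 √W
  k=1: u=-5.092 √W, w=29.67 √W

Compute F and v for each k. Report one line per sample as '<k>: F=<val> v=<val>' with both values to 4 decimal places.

k=0: u−w=-41.9300, u+w=-9.4560; √(b/2)=2.2804, √(2b)=4.5607; F=2.2804×(-41.93)=-95.6151, v=-9.4560/4.5607=-2.0734
k=1: u−w=-34.7620, u+w=24.5780; √(b/2)=2.2804, √(2b)=4.5607; F=2.2804×(-34.762)=-79.2696, v=24.5780/4.5607=5.3891

0: F=-95.6151 v=-2.0734
1: F=-79.2696 v=5.3891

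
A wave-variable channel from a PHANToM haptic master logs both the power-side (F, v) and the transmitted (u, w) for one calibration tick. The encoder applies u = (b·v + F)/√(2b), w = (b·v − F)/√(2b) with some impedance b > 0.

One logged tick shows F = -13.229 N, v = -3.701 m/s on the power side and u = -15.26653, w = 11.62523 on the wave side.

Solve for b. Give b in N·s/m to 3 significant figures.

u + w = -3.6413;  u + w = √(2b)·v, so √(2b) = -3.6413/(-3.701) = 0.9839.
b = (√(2b))²/2 = 0.9680/2 = 0.4840.
(Check via u − w = 2F/√(2b): u − w = -26.8918, 2F/√(2b) = -26.8918.)

b = 0.484 N·s/m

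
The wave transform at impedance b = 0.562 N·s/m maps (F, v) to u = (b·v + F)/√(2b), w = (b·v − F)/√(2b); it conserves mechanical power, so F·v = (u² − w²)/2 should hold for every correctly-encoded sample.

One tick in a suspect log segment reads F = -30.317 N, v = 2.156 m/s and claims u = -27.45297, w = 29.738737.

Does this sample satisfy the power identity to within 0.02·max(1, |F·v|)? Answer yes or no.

yes

F·v = (-30.317)×2.156 = -65.363452 W.
(u² − w²)/2 = (753.665562 − 884.392478)/2 = -65.363458 W.
|Δ| = 0.000006;  2% of max(1, |F·v|) = 1.307269.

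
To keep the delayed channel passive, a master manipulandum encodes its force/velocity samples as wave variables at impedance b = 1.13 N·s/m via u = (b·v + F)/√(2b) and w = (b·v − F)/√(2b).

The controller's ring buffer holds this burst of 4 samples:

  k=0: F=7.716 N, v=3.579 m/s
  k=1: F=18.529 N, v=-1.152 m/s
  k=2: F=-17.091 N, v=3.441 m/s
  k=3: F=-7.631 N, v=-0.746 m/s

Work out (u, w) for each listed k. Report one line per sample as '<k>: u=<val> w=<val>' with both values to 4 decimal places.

0: u=7.8228 w=-2.4424
1: u=11.4594 w=-13.1912
2: u=-8.7823 w=13.9552
3: u=-5.6368 w=4.5153

k=0: b·v=1.13×3.579=4.0443; √(2b)=1.5033; u=(4.0443+7.716)/1.5033=7.8228, w=(4.0443−7.716)/1.5033=-2.4424
k=1: b·v=1.13×(-1.152)=-1.3018; √(2b)=1.5033; u=(-1.3018+18.529)/1.5033=11.4594, w=(-1.3018−18.529)/1.5033=-13.1912
k=2: b·v=1.13×3.441=3.8883; √(2b)=1.5033; u=(3.8883+(-17.091))/1.5033=-8.7823, w=(3.8883−(-17.091))/1.5033=13.9552
k=3: b·v=1.13×(-0.746)=-0.8430; √(2b)=1.5033; u=(-0.8430+(-7.631))/1.5033=-5.6368, w=(-0.8430−(-7.631))/1.5033=4.5153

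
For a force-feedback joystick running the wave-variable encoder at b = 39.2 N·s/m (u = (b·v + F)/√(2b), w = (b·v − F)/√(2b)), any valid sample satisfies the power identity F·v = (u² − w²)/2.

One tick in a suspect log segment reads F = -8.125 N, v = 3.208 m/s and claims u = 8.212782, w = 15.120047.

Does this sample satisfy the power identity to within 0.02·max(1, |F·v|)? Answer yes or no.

F·v = (-8.125)×3.208 = -26.065000 W.
(u² − w²)/2 = (67.449788 − 228.615821)/2 = -80.583017 W.
|Δ| = 54.518017;  2% of max(1, |F·v|) = 0.521300.

no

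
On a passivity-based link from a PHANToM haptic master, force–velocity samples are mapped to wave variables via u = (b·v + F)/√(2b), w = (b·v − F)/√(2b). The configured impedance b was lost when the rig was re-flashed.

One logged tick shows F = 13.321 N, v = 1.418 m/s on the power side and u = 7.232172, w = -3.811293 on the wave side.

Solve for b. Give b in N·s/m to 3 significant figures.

u + w = 3.420879;  u + w = √(2b)·v, so √(2b) = 3.420879/1.418 = 2.412468.
b = (√(2b))²/2 = 5.820000/2 = 2.910000.
(Check via u − w = 2F/√(2b): u − w = 11.043465, 2F/√(2b) = 11.043465.)

b = 2.91 N·s/m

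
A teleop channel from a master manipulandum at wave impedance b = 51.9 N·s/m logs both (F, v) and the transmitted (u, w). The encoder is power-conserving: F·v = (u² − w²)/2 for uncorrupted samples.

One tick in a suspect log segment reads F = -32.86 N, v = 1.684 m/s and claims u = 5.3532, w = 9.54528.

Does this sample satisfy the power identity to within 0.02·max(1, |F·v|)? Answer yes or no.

F·v = (-32.86)×1.684 = -55.3362 W.
(u² − w²)/2 = (28.6568 − 91.1124)/2 = -31.2278 W.
|Δ| = 24.1084;  2% of max(1, |F·v|) = 1.1067.

no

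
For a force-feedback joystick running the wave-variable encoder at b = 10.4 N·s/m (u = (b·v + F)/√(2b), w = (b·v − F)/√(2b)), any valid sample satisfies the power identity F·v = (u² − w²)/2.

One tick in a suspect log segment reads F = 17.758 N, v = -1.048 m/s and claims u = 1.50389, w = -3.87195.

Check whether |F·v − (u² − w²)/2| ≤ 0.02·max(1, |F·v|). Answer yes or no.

F·v = 17.758×(-1.048) = -18.61038 W.
(u² − w²)/2 = (2.26169 − 14.99200)/2 = -6.36516 W.
|Δ| = 12.24523;  2% of max(1, |F·v|) = 0.37221.

no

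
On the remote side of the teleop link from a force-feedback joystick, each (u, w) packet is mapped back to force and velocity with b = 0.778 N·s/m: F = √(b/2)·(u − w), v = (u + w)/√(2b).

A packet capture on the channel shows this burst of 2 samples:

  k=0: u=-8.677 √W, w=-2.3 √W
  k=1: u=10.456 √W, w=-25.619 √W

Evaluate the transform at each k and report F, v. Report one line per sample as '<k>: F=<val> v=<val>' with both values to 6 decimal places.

k=0: u−w=-6.377000, u+w=-10.977000; √(b/2)=0.623699, √(2b)=1.247397; F=0.623699×(-6.377)=-3.977326, v=-10.977000/1.247397=-8.799923
k=1: u−w=36.075000, u+w=-15.163000; √(b/2)=0.623699, √(2b)=1.247397; F=0.623699×36.075=22.499929, v=-15.163000/1.247397=-12.155710

0: F=-3.977326 v=-8.799923
1: F=22.499929 v=-12.155710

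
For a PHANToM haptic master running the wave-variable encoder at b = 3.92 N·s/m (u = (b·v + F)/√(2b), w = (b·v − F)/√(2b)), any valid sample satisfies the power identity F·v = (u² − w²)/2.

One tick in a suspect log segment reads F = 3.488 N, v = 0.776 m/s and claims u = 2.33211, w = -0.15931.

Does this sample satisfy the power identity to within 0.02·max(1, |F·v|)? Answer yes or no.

F·v = 3.488×0.776 = 2.70669 W.
(u² − w²)/2 = (5.43874 − 0.02538)/2 = 2.70668 W.
|Δ| = 0.00001;  2% of max(1, |F·v|) = 0.05413.

yes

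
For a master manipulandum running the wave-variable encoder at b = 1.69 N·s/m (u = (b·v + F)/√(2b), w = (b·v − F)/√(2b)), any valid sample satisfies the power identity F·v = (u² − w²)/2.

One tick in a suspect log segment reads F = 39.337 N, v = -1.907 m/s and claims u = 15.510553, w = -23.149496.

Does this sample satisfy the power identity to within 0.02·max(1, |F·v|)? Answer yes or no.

F·v = 39.337×(-1.907) = -75.015659 W.
(u² − w²)/2 = (240.577254 − 535.899165)/2 = -147.660955 W.
|Δ| = 72.645296;  2% of max(1, |F·v|) = 1.500313.

no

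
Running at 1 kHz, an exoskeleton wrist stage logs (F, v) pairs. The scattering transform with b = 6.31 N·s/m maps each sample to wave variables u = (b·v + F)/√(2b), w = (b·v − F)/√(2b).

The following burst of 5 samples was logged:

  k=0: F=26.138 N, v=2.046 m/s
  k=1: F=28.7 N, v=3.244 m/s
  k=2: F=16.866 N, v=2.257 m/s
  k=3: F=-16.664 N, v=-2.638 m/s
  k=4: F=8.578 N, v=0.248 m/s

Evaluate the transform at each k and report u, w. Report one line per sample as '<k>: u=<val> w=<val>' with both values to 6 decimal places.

k=0: b·v=6.31×2.046=12.910260; √(2b)=3.552464; u=(12.910260+26.138)/3.552464=10.991881, w=(12.910260−26.138)/3.552464=-3.723540
k=1: b·v=6.31×3.244=20.469640; √(2b)=3.552464; u=(20.469640+28.7)/3.552464=13.840996, w=(20.469640−28.7)/3.552464=-2.316803
k=2: b·v=6.31×2.257=14.241670; √(2b)=3.552464; u=(14.241670+16.866)/3.552464=8.756646, w=(14.241670−16.866)/3.552464=-0.738735
k=3: b·v=6.31×(-2.638)=-16.645780; √(2b)=3.552464; u=(-16.645780+(-16.664))/3.552464=-9.376529, w=(-16.645780−(-16.664))/3.552464=0.005129
k=4: b·v=6.31×0.248=1.564880; √(2b)=3.552464; u=(1.564880+8.578)/3.552464=2.855168, w=(1.564880−8.578)/3.552464=-1.974157

0: u=10.991881 w=-3.723540
1: u=13.840996 w=-2.316803
2: u=8.756646 w=-0.738735
3: u=-9.376529 w=0.005129
4: u=2.855168 w=-1.974157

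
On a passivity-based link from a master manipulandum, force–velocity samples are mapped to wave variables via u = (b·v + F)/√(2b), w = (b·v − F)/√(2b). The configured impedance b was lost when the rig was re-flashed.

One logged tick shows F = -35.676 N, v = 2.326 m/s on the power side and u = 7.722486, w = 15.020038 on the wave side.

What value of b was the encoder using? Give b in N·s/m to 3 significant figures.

u + w = 22.742524;  u + w = √(2b)·v, so √(2b) = 22.742524/2.326 = 9.777525.
b = (√(2b))²/2 = 95.600002/2 = 47.800001.
(Check via u − w = 2F/√(2b): u − w = -7.297552, 2F/√(2b) = -7.297552.)

b = 47.8 N·s/m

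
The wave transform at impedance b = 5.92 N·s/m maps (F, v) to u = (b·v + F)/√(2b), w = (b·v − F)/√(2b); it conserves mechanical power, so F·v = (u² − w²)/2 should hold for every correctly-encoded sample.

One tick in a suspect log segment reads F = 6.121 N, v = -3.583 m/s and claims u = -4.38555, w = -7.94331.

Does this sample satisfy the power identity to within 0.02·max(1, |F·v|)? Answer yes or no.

F·v = 6.121×(-3.583) = -21.9315 W.
(u² − w²)/2 = (19.2330 − 63.0962)/2 = -21.9316 W.
|Δ| = 0.0000;  2% of max(1, |F·v|) = 0.4386.

yes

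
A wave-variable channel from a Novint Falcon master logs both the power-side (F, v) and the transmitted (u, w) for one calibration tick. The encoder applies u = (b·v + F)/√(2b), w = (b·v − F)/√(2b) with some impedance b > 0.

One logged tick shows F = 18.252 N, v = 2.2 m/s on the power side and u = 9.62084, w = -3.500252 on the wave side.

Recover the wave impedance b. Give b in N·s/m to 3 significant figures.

u + w = 6.120588;  u + w = √(2b)·v, so √(2b) = 6.120588/2.2 = 2.782085.
b = (√(2b))²/2 = 7.739999/2 = 3.870000.
(Check via u − w = 2F/√(2b): u − w = 13.121092, 2F/√(2b) = 13.121092.)

b = 3.87 N·s/m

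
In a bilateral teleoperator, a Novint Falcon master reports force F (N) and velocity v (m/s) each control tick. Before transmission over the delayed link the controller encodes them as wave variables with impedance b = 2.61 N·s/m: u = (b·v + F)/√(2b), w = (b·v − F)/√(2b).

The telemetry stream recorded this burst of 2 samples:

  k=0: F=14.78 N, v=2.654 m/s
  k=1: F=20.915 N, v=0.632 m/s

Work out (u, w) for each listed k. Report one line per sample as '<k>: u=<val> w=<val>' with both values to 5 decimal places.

0: u=9.50087 w=-3.43719
1: u=9.87622 w=-8.43227

k=0: b·v=2.61×2.654=6.92694; √(2b)=2.28473; u=(6.92694+14.78)/2.28473=9.50087, w=(6.92694−14.78)/2.28473=-3.43719
k=1: b·v=2.61×0.632=1.64952; √(2b)=2.28473; u=(1.64952+20.915)/2.28473=9.87622, w=(1.64952−20.915)/2.28473=-8.43227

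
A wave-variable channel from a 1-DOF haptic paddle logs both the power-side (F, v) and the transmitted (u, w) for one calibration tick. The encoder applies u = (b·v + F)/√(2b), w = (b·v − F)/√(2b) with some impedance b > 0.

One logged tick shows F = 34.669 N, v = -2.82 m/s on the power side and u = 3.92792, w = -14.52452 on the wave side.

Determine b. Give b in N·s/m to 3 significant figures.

b = 7.06 N·s/m

u + w = -10.5966;  u + w = √(2b)·v, so √(2b) = -10.5966/(-2.82) = 3.7577.
b = (√(2b))²/2 = 14.1200/2 = 7.0600.
(Check via u − w = 2F/√(2b): u − w = 18.4524, 2F/√(2b) = 18.4524.)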